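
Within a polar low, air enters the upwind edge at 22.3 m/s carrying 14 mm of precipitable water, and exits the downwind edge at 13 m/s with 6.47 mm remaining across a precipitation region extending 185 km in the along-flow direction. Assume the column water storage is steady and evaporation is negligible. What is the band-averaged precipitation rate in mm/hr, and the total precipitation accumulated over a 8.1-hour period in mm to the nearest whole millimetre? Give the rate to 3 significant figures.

R ≈ 4.44 mm/hr; total ≈ 36 mm

Column moisture flux per unit crosswind length is F = V × PW.
Inflow: F_in = 22.3 × 14 = 312.2 mm·m/s
Outflow: F_out = 13 × 6.47 = 84.11 mm·m/s
Steady-state rate R = (F_in − F_out)/L = (312.2 − 84.11) / 185000 m = 1.233e-03 mm/s.
R = 1.233e-03 × 3600 = 4.44 mm/hr.
Over 8.1 h: total = 4.44 × 8.1 = 35.964 ≈ 36 mm.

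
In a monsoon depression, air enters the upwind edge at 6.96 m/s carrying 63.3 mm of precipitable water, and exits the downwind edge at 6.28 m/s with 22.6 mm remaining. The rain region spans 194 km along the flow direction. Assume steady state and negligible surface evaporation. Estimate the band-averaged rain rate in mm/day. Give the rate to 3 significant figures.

R ≈ 133 mm/day

Column moisture flux per unit crosswind length is F = V × PW.
Inflow: F_in = 6.96 × 63.3 = 440.568 mm·m/s
Outflow: F_out = 6.28 × 22.6 = 141.928 mm·m/s
Steady-state rate R = (F_in − F_out)/L = (440.568 − 141.928) / 194000 m = 1.539e-03 mm/s.
R = 1.539e-03 × 3600 × 24 = 133 mm/day.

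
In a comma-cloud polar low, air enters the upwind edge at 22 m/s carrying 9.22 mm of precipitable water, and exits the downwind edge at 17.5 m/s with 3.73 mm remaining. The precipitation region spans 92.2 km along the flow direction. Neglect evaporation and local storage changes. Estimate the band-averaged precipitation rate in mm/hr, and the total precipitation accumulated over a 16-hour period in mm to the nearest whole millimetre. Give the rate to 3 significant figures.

Column moisture flux per unit crosswind length is F = V × PW.
Inflow: F_in = 22 × 9.22 = 202.84 mm·m/s
Outflow: F_out = 17.5 × 3.73 = 65.275 mm·m/s
Steady-state rate R = (F_in − F_out)/L = (202.84 − 65.275) / 92200 m = 1.492e-03 mm/s.
R = 1.492e-03 × 3600 = 5.37 mm/hr.
Over 16 h: total = 5.37 × 16 = 85.92 ≈ 86 mm.

R ≈ 5.37 mm/hr; total ≈ 86 mm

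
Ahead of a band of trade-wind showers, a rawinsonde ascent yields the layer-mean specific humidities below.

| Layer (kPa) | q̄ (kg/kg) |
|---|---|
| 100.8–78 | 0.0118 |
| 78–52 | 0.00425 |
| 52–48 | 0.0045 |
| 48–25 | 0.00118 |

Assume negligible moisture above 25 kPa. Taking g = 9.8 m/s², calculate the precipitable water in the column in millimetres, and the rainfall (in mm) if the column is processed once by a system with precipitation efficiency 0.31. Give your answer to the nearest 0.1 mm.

PW ≈ 43.3 mm; rainfall ≈ 13.4 mm

Precipitable water is the column-integrated vapour mass per unit area: PW = (1/g) Σ q̄ Δp, with q in kg/kg and Δp in Pa (1 kg/m² of water = 1 mm).
Layer 100.8–78 kPa: Δp = 228 hPa = 22800 Pa, q̄ = 0.0118 kg/kg → 0.0118 × 22800 / 9.8 = 27.45 mm
Layer 78–52 kPa: Δp = 260 hPa = 26000 Pa, q̄ = 0.00425 kg/kg → 0.00425 × 26000 / 9.8 = 11.28 mm
Layer 52–48 kPa: Δp = 40 hPa = 4000 Pa, q̄ = 0.0045 kg/kg → 0.0045 × 4000 / 9.8 = 1.84 mm
Layer 48–25 kPa: Δp = 230 hPa = 23000 Pa, q̄ = 0.00118 kg/kg → 0.00118 × 23000 / 9.8 = 2.77 mm
PW = 27.45 + 11.28 + 1.84 + 2.77 = 43.34 ≈ 43.3 mm.
Rainfall = ε × PW = 0.31 × 43.3 = 13.4 mm.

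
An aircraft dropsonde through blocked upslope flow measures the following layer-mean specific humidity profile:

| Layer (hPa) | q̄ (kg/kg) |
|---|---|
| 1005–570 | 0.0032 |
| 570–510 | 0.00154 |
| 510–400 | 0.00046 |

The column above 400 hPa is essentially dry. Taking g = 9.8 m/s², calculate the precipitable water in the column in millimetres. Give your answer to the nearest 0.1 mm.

Precipitable water is the column-integrated vapour mass per unit area: PW = (1/g) Σ q̄ Δp, with q in kg/kg and Δp in Pa (1 kg/m² of water = 1 mm).
Layer 1005–570 hPa: Δp = 435 hPa = 43500 Pa, q̄ = 0.0032 kg/kg → 0.0032 × 43500 / 9.8 = 14.20 mm
Layer 570–510 hPa: Δp = 60 hPa = 6000 Pa, q̄ = 0.00154 kg/kg → 0.00154 × 6000 / 9.8 = 0.94 mm
Layer 510–400 hPa: Δp = 110 hPa = 11000 Pa, q̄ = 0.00046 kg/kg → 0.00046 × 11000 / 9.8 = 0.52 mm
PW = 14.20 + 0.94 + 0.52 = 15.66 ≈ 15.7 mm.

PW ≈ 15.7 mm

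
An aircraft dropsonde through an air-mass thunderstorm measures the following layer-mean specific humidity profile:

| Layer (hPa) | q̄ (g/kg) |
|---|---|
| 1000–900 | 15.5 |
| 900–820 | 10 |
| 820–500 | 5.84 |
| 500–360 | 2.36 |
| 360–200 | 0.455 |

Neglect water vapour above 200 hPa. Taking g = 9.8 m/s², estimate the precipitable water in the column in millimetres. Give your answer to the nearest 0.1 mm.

Precipitable water is the column-integrated vapour mass per unit area: PW = (1/g) Σ q̄ Δp, with q in kg/kg and Δp in Pa (1 kg/m² of water = 1 mm).
Layer 1000–900 hPa: Δp = 100 hPa = 10000 Pa, q̄ = 0.0155 kg/kg → 0.0155 × 10000 / 9.8 = 15.82 mm
Layer 900–820 hPa: Δp = 80 hPa = 8000 Pa, q̄ = 0.01 kg/kg → 0.01 × 8000 / 9.8 = 8.16 mm
Layer 820–500 hPa: Δp = 320 hPa = 32000 Pa, q̄ = 0.00584 kg/kg → 0.00584 × 32000 / 9.8 = 19.07 mm
Layer 500–360 hPa: Δp = 140 hPa = 14000 Pa, q̄ = 0.00236 kg/kg → 0.00236 × 14000 / 9.8 = 3.37 mm
Layer 360–200 hPa: Δp = 160 hPa = 16000 Pa, q̄ = 0.000455 kg/kg → 0.000455 × 16000 / 9.8 = 0.74 mm
PW = 15.82 + 8.16 + 19.07 + 3.37 + 0.74 = 47.16 ≈ 47.2 mm.

PW ≈ 47.2 mm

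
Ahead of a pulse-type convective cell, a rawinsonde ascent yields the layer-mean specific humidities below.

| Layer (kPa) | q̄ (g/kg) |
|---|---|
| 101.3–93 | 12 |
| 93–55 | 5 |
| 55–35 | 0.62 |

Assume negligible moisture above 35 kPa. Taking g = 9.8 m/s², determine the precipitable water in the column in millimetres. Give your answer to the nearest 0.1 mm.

PW ≈ 30.8 mm

Precipitable water is the column-integrated vapour mass per unit area: PW = (1/g) Σ q̄ Δp, with q in kg/kg and Δp in Pa (1 kg/m² of water = 1 mm).
Layer 101.3–93 kPa: Δp = 83 hPa = 8300 Pa, q̄ = 0.012 kg/kg → 0.012 × 8300 / 9.8 = 10.16 mm
Layer 93–55 kPa: Δp = 380 hPa = 38000 Pa, q̄ = 0.005 kg/kg → 0.005 × 38000 / 9.8 = 19.39 mm
Layer 55–35 kPa: Δp = 200 hPa = 20000 Pa, q̄ = 0.00062 kg/kg → 0.00062 × 20000 / 9.8 = 1.27 mm
PW = 10.16 + 19.39 + 1.27 = 30.82 ≈ 30.8 mm.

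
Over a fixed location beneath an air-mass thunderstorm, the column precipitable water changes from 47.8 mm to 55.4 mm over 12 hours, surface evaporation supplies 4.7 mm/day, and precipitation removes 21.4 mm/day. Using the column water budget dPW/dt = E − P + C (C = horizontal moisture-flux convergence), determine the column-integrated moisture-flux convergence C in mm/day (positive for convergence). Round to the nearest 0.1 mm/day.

dPW/dt = (55.4 − 47.8) mm / (12/24 day) = +15.200 mm/day.
C = dPW/dt − E + P = (+15.200) − 4.7 + 21.4 = 31.9 mm/day.

C ≈ 31.9 mm/day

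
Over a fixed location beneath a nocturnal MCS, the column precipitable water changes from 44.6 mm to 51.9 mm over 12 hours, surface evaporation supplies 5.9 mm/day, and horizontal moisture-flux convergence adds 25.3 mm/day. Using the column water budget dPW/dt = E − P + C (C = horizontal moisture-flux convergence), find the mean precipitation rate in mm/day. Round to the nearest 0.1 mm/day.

dPW/dt = (51.9 − 44.6) mm / (12/24 day) = +14.600 mm/day.
P = E + C − dPW/dt = 5.9 + (25.3) − (+14.600) = 16.6 mm/day.

P ≈ 16.6 mm/day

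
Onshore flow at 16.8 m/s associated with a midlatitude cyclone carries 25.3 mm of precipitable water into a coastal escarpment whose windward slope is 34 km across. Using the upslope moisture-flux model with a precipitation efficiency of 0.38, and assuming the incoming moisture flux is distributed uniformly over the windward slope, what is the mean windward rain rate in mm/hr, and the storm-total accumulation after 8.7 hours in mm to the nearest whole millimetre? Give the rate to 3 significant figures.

R ≈ 17.1 mm/hr; total ≈ 149 mm

Incoming column moisture flux per unit ridge length: F = V × PW = 16.8 × 25.3 = 425.04 mm·m/s.
Spread over the 34 km slope with efficiency ε = 0.38: R = ε·F/W = 0.38 × 425.04 / 34000 m = 4.750e-03 mm/s.
R = 4.750e-03 × 3600 = 17.1 mm/hr.
Over 8.7 h: total = 17.1 × 8.7 = 148.77 ≈ 149 mm.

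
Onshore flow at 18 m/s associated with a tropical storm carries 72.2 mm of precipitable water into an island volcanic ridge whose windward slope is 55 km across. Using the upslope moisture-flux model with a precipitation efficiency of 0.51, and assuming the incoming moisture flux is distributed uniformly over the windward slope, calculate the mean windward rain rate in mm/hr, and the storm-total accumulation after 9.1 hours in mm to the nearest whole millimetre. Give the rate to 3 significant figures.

R ≈ 43.4 mm/hr; total ≈ 395 mm

Incoming column moisture flux per unit ridge length: F = V × PW = 18 × 72.2 = 1299.6 mm·m/s.
Spread over the 55 km slope with efficiency ε = 0.51: R = ε·F/W = 0.51 × 1299.6 / 55000 m = 1.205e-02 mm/s.
R = 1.205e-02 × 3600 = 43.4 mm/hr.
Over 9.1 h: total = 43.4 × 9.1 = 394.94 ≈ 395 mm.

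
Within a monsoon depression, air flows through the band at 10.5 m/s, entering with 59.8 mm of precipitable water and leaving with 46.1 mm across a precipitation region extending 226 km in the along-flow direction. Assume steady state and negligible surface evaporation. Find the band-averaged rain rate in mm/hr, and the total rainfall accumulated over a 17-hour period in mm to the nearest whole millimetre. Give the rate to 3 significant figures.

Column moisture flux per unit crosswind length is F = V × PW.
Inflow: F_in = 10.5 × 59.8 = 627.9 mm·m/s
Outflow: F_out = 10.5 × 46.1 = 484.05 mm·m/s
Steady-state rate R = (F_in − F_out)/L = (627.9 − 484.05) / 226000 m = 6.365e-04 mm/s.
R = 6.365e-04 × 3600 = 2.29 mm/hr.
Over 17 h: total = 2.29 × 17 = 38.93 ≈ 39 mm.

R ≈ 2.29 mm/hr; total ≈ 39 mm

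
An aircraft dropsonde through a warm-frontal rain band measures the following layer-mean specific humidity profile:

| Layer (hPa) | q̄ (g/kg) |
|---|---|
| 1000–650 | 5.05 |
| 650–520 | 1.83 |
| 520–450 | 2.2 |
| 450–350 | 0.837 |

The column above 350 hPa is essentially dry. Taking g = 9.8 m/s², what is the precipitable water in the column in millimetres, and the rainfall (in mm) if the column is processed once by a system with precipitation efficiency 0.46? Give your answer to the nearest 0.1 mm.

PW ≈ 22.9 mm; rainfall ≈ 10.5 mm

Precipitable water is the column-integrated vapour mass per unit area: PW = (1/g) Σ q̄ Δp, with q in kg/kg and Δp in Pa (1 kg/m² of water = 1 mm).
Layer 1000–650 hPa: Δp = 350 hPa = 35000 Pa, q̄ = 0.00505 kg/kg → 0.00505 × 35000 / 9.8 = 18.04 mm
Layer 650–520 hPa: Δp = 130 hPa = 13000 Pa, q̄ = 0.00183 kg/kg → 0.00183 × 13000 / 9.8 = 2.43 mm
Layer 520–450 hPa: Δp = 70 hPa = 7000 Pa, q̄ = 0.0022 kg/kg → 0.0022 × 7000 / 9.8 = 1.57 mm
Layer 450–350 hPa: Δp = 100 hPa = 10000 Pa, q̄ = 0.000837 kg/kg → 0.000837 × 10000 / 9.8 = 0.85 mm
PW = 18.04 + 2.43 + 1.57 + 0.85 = 22.89 ≈ 22.9 mm.
Rainfall = ε × PW = 0.46 × 22.9 = 10.5 mm.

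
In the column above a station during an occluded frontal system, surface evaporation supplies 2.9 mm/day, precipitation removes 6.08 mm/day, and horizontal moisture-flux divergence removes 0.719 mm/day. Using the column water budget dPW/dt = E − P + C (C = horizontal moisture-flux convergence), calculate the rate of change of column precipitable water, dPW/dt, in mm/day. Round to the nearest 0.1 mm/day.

dPW/dt ≈ -3.9 mm/day

dPW/dt = E − P + C = 2.9 − 6.08 + (-0.719) = -3.9 mm/day.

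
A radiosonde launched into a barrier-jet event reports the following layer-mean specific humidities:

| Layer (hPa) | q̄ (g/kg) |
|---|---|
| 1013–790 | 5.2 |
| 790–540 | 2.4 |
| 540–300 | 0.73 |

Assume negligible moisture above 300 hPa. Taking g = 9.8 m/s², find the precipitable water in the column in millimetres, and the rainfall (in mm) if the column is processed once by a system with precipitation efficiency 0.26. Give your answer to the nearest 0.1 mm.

Precipitable water is the column-integrated vapour mass per unit area: PW = (1/g) Σ q̄ Δp, with q in kg/kg and Δp in Pa (1 kg/m² of water = 1 mm).
Layer 1013–790 hPa: Δp = 223 hPa = 22300 Pa, q̄ = 0.0052 kg/kg → 0.0052 × 22300 / 9.8 = 11.83 mm
Layer 790–540 hPa: Δp = 250 hPa = 25000 Pa, q̄ = 0.0024 kg/kg → 0.0024 × 25000 / 9.8 = 6.12 mm
Layer 540–300 hPa: Δp = 240 hPa = 24000 Pa, q̄ = 0.00073 kg/kg → 0.00073 × 24000 / 9.8 = 1.79 mm
PW = 11.83 + 6.12 + 1.79 = 19.74 ≈ 19.7 mm.
Rainfall = ε × PW = 0.26 × 19.7 = 5.1 mm.

PW ≈ 19.7 mm; rainfall ≈ 5.1 mm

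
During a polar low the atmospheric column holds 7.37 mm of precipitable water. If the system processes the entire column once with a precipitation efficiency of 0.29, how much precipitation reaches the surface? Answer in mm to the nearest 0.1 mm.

precipitation ≈ 2.1 mm

Precipitation = ε × PW = 0.29 × 7.37 = 2.1 mm.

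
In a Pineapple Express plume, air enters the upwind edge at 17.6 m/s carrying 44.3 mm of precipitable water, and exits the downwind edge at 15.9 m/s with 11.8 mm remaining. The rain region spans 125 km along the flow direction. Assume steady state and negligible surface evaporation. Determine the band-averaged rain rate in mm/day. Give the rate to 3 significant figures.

Column moisture flux per unit crosswind length is F = V × PW.
Inflow: F_in = 17.6 × 44.3 = 779.68 mm·m/s
Outflow: F_out = 15.9 × 11.8 = 187.62 mm·m/s
Steady-state rate R = (F_in − F_out)/L = (779.68 − 187.62) / 125000 m = 4.736e-03 mm/s.
R = 4.736e-03 × 3600 × 24 = 409 mm/day.

R ≈ 409 mm/day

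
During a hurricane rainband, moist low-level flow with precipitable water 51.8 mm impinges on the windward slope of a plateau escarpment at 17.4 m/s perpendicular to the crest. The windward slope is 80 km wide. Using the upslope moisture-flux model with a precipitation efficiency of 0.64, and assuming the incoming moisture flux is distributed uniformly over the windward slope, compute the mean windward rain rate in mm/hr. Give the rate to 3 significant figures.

R ≈ 26.0 mm/hr

Incoming column moisture flux per unit ridge length: F = V × PW = 17.4 × 51.8 = 901.32 mm·m/s.
Spread over the 80 km slope with efficiency ε = 0.64: R = ε·F/W = 0.64 × 901.32 / 80000 m = 7.211e-03 mm/s.
R = 7.211e-03 × 3600 = 26.0 mm/hr.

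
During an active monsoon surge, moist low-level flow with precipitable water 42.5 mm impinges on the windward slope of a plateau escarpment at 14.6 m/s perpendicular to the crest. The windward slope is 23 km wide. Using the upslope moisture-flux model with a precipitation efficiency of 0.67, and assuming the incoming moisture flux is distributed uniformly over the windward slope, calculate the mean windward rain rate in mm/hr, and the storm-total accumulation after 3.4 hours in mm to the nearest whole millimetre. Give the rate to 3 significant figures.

R ≈ 65.1 mm/hr; total ≈ 221 mm

Incoming column moisture flux per unit ridge length: F = V × PW = 14.6 × 42.5 = 620.5 mm·m/s.
Spread over the 23 km slope with efficiency ε = 0.67: R = ε·F/W = 0.67 × 620.5 / 23000 m = 1.808e-02 mm/s.
R = 1.808e-02 × 3600 = 65.1 mm/hr.
Over 3.4 h: total = 65.1 × 3.4 = 221.34 ≈ 221 mm.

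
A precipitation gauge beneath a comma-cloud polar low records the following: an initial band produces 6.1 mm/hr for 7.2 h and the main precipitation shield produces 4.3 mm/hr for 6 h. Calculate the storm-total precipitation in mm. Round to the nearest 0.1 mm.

total ≈ 69.7 mm

Total = Σ Rᵢ Δtᵢ = 6.1 × 7.2 + 4.3 × 6
      = 43.92 + 25.8 = 69.7 mm.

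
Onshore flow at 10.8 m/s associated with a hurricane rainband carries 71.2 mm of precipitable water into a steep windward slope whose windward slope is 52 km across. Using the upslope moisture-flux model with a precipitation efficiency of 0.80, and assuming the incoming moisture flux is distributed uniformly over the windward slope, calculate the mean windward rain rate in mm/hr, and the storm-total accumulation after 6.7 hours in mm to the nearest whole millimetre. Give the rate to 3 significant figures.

R ≈ 42.6 mm/hr; total ≈ 285 mm

Incoming column moisture flux per unit ridge length: F = V × PW = 10.8 × 71.2 = 768.96 mm·m/s.
Spread over the 52 km slope with efficiency ε = 0.80: R = ε·F/W = 0.80 × 768.96 / 52000 m = 1.183e-02 mm/s.
R = 1.183e-02 × 3600 = 42.6 mm/hr.
Over 6.7 h: total = 42.6 × 6.7 = 285.42 ≈ 285 mm.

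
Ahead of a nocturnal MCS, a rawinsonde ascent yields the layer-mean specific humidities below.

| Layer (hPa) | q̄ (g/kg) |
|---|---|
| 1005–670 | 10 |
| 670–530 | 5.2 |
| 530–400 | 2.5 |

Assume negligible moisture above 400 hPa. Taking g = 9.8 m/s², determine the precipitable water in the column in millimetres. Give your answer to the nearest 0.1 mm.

PW ≈ 44.9 mm

Precipitable water is the column-integrated vapour mass per unit area: PW = (1/g) Σ q̄ Δp, with q in kg/kg and Δp in Pa (1 kg/m² of water = 1 mm).
Layer 1005–670 hPa: Δp = 335 hPa = 33500 Pa, q̄ = 0.01 kg/kg → 0.01 × 33500 / 9.8 = 34.18 mm
Layer 670–530 hPa: Δp = 140 hPa = 14000 Pa, q̄ = 0.0052 kg/kg → 0.0052 × 14000 / 9.8 = 7.43 mm
Layer 530–400 hPa: Δp = 130 hPa = 13000 Pa, q̄ = 0.0025 kg/kg → 0.0025 × 13000 / 9.8 = 3.32 mm
PW = 34.18 + 7.43 + 3.32 = 44.93 ≈ 44.9 mm.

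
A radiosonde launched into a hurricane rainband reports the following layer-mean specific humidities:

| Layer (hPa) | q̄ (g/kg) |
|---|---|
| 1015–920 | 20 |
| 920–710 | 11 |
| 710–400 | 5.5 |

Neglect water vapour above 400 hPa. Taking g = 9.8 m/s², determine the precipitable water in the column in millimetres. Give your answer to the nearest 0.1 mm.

PW ≈ 60.4 mm

Precipitable water is the column-integrated vapour mass per unit area: PW = (1/g) Σ q̄ Δp, with q in kg/kg and Δp in Pa (1 kg/m² of water = 1 mm).
Layer 1015–920 hPa: Δp = 95 hPa = 9500 Pa, q̄ = 0.02 kg/kg → 0.02 × 9500 / 9.8 = 19.39 mm
Layer 920–710 hPa: Δp = 210 hPa = 21000 Pa, q̄ = 0.011 kg/kg → 0.011 × 21000 / 9.8 = 23.57 mm
Layer 710–400 hPa: Δp = 310 hPa = 31000 Pa, q̄ = 0.0055 kg/kg → 0.0055 × 31000 / 9.8 = 17.40 mm
PW = 19.39 + 23.57 + 17.40 = 60.36 ≈ 60.4 mm.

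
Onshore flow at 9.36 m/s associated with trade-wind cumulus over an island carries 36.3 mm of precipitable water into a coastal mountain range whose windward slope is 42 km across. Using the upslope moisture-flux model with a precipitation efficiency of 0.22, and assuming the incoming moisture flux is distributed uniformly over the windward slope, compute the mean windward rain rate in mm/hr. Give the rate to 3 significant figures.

Incoming column moisture flux per unit ridge length: F = V × PW = 9.36 × 36.3 = 339.768 mm·m/s.
Spread over the 42 km slope with efficiency ε = 0.22: R = ε·F/W = 0.22 × 339.768 / 42000 m = 1.780e-03 mm/s.
R = 1.780e-03 × 3600 = 6.41 mm/hr.

R ≈ 6.41 mm/hr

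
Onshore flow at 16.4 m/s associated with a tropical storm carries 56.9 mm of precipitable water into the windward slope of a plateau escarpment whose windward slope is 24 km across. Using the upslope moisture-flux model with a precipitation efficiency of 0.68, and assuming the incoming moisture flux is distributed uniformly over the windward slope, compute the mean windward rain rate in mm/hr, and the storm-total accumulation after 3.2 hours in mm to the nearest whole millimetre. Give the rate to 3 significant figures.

R ≈ 95.2 mm/hr; total ≈ 305 mm

Incoming column moisture flux per unit ridge length: F = V × PW = 16.4 × 56.9 = 933.16 mm·m/s.
Spread over the 24 km slope with efficiency ε = 0.68: R = ε·F/W = 0.68 × 933.16 / 24000 m = 2.644e-02 mm/s.
R = 2.644e-02 × 3600 = 95.2 mm/hr.
Over 3.2 h: total = 95.2 × 3.2 = 304.64 ≈ 305 mm.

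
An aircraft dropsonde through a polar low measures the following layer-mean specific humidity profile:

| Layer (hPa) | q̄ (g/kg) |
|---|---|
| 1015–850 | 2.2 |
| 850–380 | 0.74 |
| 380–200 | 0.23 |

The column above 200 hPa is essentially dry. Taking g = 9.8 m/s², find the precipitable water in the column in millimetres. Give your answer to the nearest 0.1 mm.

PW ≈ 7.7 mm

Precipitable water is the column-integrated vapour mass per unit area: PW = (1/g) Σ q̄ Δp, with q in kg/kg and Δp in Pa (1 kg/m² of water = 1 mm).
Layer 1015–850 hPa: Δp = 165 hPa = 16500 Pa, q̄ = 0.0022 kg/kg → 0.0022 × 16500 / 9.8 = 3.70 mm
Layer 850–380 hPa: Δp = 470 hPa = 47000 Pa, q̄ = 0.00074 kg/kg → 0.00074 × 47000 / 9.8 = 3.55 mm
Layer 380–200 hPa: Δp = 180 hPa = 18000 Pa, q̄ = 0.00023 kg/kg → 0.00023 × 18000 / 9.8 = 0.42 mm
PW = 3.70 + 3.55 + 0.42 = 7.67 ≈ 7.7 mm.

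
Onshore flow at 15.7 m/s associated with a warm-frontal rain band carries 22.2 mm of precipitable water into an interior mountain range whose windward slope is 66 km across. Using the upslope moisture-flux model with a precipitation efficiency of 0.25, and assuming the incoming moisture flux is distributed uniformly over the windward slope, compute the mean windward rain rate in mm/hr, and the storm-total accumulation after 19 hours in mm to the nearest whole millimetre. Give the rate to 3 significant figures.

Incoming column moisture flux per unit ridge length: F = V × PW = 15.7 × 22.2 = 348.54 mm·m/s.
Spread over the 66 km slope with efficiency ε = 0.25: R = ε·F/W = 0.25 × 348.54 / 66000 m = 1.320e-03 mm/s.
R = 1.320e-03 × 3600 = 4.75 mm/hr.
Over 19 h: total = 4.75 × 19 = 90.25 ≈ 90 mm.

R ≈ 4.75 mm/hr; total ≈ 90 mm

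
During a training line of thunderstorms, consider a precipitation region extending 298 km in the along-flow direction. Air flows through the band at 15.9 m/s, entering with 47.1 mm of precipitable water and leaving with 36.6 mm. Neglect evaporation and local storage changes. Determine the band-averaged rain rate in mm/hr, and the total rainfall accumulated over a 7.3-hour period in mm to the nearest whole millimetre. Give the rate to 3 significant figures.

Column moisture flux per unit crosswind length is F = V × PW.
Inflow: F_in = 15.9 × 47.1 = 748.89 mm·m/s
Outflow: F_out = 15.9 × 36.6 = 581.94 mm·m/s
Steady-state rate R = (F_in − F_out)/L = (748.89 − 581.94) / 298000 m = 5.602e-04 mm/s.
R = 5.602e-04 × 3600 = 2.02 mm/hr.
Over 7.3 h: total = 2.02 × 7.3 = 14.746 ≈ 15 mm.

R ≈ 2.02 mm/hr; total ≈ 15 mm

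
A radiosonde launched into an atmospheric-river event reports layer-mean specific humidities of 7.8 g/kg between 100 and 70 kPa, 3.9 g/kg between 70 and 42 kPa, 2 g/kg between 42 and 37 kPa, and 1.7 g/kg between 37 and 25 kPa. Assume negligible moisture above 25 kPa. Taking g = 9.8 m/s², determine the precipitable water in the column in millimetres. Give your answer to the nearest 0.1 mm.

PW ≈ 38.1 mm

Precipitable water is the column-integrated vapour mass per unit area: PW = (1/g) Σ q̄ Δp, with q in kg/kg and Δp in Pa (1 kg/m² of water = 1 mm).
Layer 100–70 kPa: Δp = 300 hPa = 30000 Pa, q̄ = 0.0078 kg/kg → 0.0078 × 30000 / 9.8 = 23.88 mm
Layer 70–42 kPa: Δp = 280 hPa = 28000 Pa, q̄ = 0.0039 kg/kg → 0.0039 × 28000 / 9.8 = 11.14 mm
Layer 42–37 kPa: Δp = 50 hPa = 5000 Pa, q̄ = 0.002 kg/kg → 0.002 × 5000 / 9.8 = 1.02 mm
Layer 37–25 kPa: Δp = 120 hPa = 12000 Pa, q̄ = 0.0017 kg/kg → 0.0017 × 12000 / 9.8 = 2.08 mm
PW = 23.88 + 11.14 + 1.02 + 2.08 = 38.12 ≈ 38.1 mm.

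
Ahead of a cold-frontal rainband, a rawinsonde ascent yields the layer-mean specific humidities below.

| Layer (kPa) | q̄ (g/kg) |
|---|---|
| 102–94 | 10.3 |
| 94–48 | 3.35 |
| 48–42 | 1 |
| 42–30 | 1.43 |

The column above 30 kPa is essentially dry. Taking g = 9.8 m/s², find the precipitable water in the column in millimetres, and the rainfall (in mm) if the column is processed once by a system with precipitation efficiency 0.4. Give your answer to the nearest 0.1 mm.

PW ≈ 26.5 mm; rainfall ≈ 10.6 mm

Precipitable water is the column-integrated vapour mass per unit area: PW = (1/g) Σ q̄ Δp, with q in kg/kg and Δp in Pa (1 kg/m² of water = 1 mm).
Layer 102–94 kPa: Δp = 80 hPa = 8000 Pa, q̄ = 0.0103 kg/kg → 0.0103 × 8000 / 9.8 = 8.41 mm
Layer 94–48 kPa: Δp = 460 hPa = 46000 Pa, q̄ = 0.00335 kg/kg → 0.00335 × 46000 / 9.8 = 15.72 mm
Layer 48–42 kPa: Δp = 60 hPa = 6000 Pa, q̄ = 0.001 kg/kg → 0.001 × 6000 / 9.8 = 0.61 mm
Layer 42–30 kPa: Δp = 120 hPa = 12000 Pa, q̄ = 0.00143 kg/kg → 0.00143 × 12000 / 9.8 = 1.75 mm
PW = 8.41 + 15.72 + 0.61 + 1.75 = 26.49 ≈ 26.5 mm.
Rainfall = ε × PW = 0.4 × 26.5 = 10.6 mm.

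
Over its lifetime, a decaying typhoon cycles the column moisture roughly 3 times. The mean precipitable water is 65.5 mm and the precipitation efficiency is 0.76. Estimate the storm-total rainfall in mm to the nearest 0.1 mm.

rainfall ≈ 149.3 mm

Each cycle deposits ε × PW = 0.76 × 65.5 = 49.78 mm.
Over 3 cycles: 3 × 49.78 = 149.3 mm.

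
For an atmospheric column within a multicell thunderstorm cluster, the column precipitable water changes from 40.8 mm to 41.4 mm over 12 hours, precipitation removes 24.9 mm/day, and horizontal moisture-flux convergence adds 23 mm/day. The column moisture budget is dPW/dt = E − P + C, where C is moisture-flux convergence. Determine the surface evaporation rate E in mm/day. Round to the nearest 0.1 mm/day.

E ≈ 3.1 mm/day

dPW/dt = (41.4 − 40.8) mm / (12/24 day) = +1.200 mm/day.
E = dPW/dt + P − C = (+1.200) + 24.9 − (23) = 3.1 mm/day.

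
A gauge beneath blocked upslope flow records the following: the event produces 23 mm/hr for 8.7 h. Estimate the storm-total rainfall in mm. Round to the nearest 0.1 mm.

Total = Σ Rᵢ Δtᵢ = 23 × 8.7
      = 200.1 = 200.1 mm.

total ≈ 200.1 mm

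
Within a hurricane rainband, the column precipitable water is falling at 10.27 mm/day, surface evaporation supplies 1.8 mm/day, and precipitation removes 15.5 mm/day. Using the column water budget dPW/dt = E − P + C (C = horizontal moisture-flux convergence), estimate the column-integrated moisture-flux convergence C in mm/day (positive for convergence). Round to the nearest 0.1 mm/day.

dPW/dt = -10.27 mm/day.
C = dPW/dt − E + P = (-10.27) − 1.8 + 15.5 = 3.4 mm/day.

C ≈ 3.4 mm/day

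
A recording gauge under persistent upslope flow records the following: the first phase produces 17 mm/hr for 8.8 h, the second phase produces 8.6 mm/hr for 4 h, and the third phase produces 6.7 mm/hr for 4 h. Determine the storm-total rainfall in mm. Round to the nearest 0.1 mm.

Total = Σ Rᵢ Δtᵢ = 17 × 8.8 + 8.6 × 4 + 6.7 × 4
      = 149.6 + 34.4 + 26.8 = 210.8 mm.

total ≈ 210.8 mm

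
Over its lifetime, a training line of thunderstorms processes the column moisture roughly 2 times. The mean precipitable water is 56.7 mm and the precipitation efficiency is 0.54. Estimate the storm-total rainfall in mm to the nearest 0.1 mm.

Each cycle deposits ε × PW = 0.54 × 56.7 = 30.618 mm.
Over 2 cycles: 2 × 30.618 = 61.2 mm.

rainfall ≈ 61.2 mm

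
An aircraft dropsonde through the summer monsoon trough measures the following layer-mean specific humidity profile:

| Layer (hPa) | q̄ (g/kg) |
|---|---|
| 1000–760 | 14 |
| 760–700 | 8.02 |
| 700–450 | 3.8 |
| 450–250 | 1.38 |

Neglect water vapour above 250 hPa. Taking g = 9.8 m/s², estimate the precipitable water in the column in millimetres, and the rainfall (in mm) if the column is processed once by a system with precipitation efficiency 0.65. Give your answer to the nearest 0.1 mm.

PW ≈ 51.7 mm; rainfall ≈ 33.6 mm

Precipitable water is the column-integrated vapour mass per unit area: PW = (1/g) Σ q̄ Δp, with q in kg/kg and Δp in Pa (1 kg/m² of water = 1 mm).
Layer 1000–760 hPa: Δp = 240 hPa = 24000 Pa, q̄ = 0.014 kg/kg → 0.014 × 24000 / 9.8 = 34.29 mm
Layer 760–700 hPa: Δp = 60 hPa = 6000 Pa, q̄ = 0.00802 kg/kg → 0.00802 × 6000 / 9.8 = 4.91 mm
Layer 700–450 hPa: Δp = 250 hPa = 25000 Pa, q̄ = 0.0038 kg/kg → 0.0038 × 25000 / 9.8 = 9.69 mm
Layer 450–250 hPa: Δp = 200 hPa = 20000 Pa, q̄ = 0.00138 kg/kg → 0.00138 × 20000 / 9.8 = 2.82 mm
PW = 34.29 + 4.91 + 9.69 + 2.82 = 51.71 ≈ 51.7 mm.
Rainfall = ε × PW = 0.65 × 51.7 = 33.6 mm.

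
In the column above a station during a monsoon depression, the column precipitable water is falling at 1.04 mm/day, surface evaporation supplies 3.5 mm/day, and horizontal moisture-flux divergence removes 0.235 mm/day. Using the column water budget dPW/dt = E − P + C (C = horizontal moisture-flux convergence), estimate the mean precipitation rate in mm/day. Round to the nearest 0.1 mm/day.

dPW/dt = -1.04 mm/day.
P = E + C − dPW/dt = 3.5 + (-0.235) − (-1.04) = 4.3 mm/day.

P ≈ 4.3 mm/day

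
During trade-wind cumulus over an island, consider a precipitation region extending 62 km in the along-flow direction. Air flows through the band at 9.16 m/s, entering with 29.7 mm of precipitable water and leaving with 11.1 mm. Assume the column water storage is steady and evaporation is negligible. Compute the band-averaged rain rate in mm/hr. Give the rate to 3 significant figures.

R ≈ 9.89 mm/hr

Column moisture flux per unit crosswind length is F = V × PW.
Inflow: F_in = 9.16 × 29.7 = 272.052 mm·m/s
Outflow: F_out = 9.16 × 11.1 = 101.676 mm·m/s
Steady-state rate R = (F_in − F_out)/L = (272.052 − 101.676) / 62000 m = 2.748e-03 mm/s.
R = 2.748e-03 × 3600 = 9.89 mm/hr.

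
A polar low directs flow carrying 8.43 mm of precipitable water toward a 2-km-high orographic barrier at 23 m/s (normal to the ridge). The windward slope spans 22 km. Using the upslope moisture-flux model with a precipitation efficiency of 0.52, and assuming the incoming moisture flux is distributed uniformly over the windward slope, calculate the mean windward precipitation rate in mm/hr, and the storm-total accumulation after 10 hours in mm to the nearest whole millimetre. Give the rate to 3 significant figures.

Incoming column moisture flux per unit ridge length: F = V × PW = 23 × 8.43 = 193.89 mm·m/s.
Spread over the 22 km slope with efficiency ε = 0.52: R = ε·F/W = 0.52 × 193.89 / 22000 m = 4.583e-03 mm/s.
R = 4.583e-03 × 3600 = 16.5 mm/hr.
Over 10 h: total = 16.5 × 10 = 165 mm.

R ≈ 16.5 mm/hr; total ≈ 165 mm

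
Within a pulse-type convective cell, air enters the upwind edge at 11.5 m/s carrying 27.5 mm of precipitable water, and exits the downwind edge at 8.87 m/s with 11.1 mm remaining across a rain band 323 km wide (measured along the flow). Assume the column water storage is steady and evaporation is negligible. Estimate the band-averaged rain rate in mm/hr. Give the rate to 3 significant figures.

R ≈ 2.43 mm/hr

Column moisture flux per unit crosswind length is F = V × PW.
Inflow: F_in = 11.5 × 27.5 = 316.25 mm·m/s
Outflow: F_out = 8.87 × 11.1 = 98.457 mm·m/s
Steady-state rate R = (F_in − F_out)/L = (316.25 − 98.457) / 323000 m = 6.743e-04 mm/s.
R = 6.743e-04 × 3600 = 2.43 mm/hr.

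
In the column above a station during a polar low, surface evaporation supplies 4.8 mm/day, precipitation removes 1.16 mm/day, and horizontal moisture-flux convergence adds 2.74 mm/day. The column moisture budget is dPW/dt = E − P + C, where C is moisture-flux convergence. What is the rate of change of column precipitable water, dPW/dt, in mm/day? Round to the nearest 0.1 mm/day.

dPW/dt = E − P + C = 4.8 − 1.16 + (2.74) = 6.4 mm/day.

dPW/dt ≈ 6.4 mm/day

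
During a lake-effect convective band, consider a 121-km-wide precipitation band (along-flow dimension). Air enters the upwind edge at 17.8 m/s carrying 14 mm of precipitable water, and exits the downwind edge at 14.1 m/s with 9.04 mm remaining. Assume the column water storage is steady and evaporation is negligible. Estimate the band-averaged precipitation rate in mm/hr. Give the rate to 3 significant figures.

R ≈ 3.62 mm/hr

Column moisture flux per unit crosswind length is F = V × PW.
Inflow: F_in = 17.8 × 14 = 249.2 mm·m/s
Outflow: F_out = 14.1 × 9.04 = 127.464 mm·m/s
Steady-state rate R = (F_in − F_out)/L = (249.2 − 127.464) / 121000 m = 1.006e-03 mm/s.
R = 1.006e-03 × 3600 = 3.62 mm/hr.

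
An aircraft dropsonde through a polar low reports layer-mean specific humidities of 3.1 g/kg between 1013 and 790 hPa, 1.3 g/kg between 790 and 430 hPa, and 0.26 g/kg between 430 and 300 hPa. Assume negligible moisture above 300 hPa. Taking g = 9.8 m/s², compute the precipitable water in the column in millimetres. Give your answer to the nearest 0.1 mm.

Precipitable water is the column-integrated vapour mass per unit area: PW = (1/g) Σ q̄ Δp, with q in kg/kg and Δp in Pa (1 kg/m² of water = 1 mm).
Layer 1013–790 hPa: Δp = 223 hPa = 22300 Pa, q̄ = 0.0031 kg/kg → 0.0031 × 22300 / 9.8 = 7.05 mm
Layer 790–430 hPa: Δp = 360 hPa = 36000 Pa, q̄ = 0.0013 kg/kg → 0.0013 × 36000 / 9.8 = 4.78 mm
Layer 430–300 hPa: Δp = 130 hPa = 13000 Pa, q̄ = 0.00026 kg/kg → 0.00026 × 13000 / 9.8 = 0.34 mm
PW = 7.05 + 4.78 + 0.34 = 12.17 ≈ 12.2 mm.

PW ≈ 12.2 mm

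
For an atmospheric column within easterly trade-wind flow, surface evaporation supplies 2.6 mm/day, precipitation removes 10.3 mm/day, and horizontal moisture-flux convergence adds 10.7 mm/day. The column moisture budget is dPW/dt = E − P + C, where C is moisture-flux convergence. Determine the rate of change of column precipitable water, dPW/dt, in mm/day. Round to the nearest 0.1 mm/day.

dPW/dt = E − P + C = 2.6 − 10.3 + (10.7) = 3.0 mm/day.

dPW/dt ≈ 3.0 mm/day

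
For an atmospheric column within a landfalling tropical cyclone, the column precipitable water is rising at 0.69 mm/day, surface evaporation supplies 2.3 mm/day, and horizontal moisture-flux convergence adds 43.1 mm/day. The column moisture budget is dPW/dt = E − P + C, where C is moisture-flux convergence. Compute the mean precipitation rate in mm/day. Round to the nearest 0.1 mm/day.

dPW/dt = +0.69 mm/day.
P = E + C − dPW/dt = 2.3 + (43.1) − (+0.69) = 44.7 mm/day.

P ≈ 44.7 mm/day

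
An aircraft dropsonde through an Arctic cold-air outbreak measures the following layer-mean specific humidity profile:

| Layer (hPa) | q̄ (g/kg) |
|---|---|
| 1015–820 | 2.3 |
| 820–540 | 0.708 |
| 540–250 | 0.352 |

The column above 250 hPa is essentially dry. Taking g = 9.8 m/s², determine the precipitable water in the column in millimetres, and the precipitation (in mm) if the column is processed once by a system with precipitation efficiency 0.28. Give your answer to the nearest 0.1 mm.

PW ≈ 7.6 mm; precipitation ≈ 2.1 mm

Precipitable water is the column-integrated vapour mass per unit area: PW = (1/g) Σ q̄ Δp, with q in kg/kg and Δp in Pa (1 kg/m² of water = 1 mm).
Layer 1015–820 hPa: Δp = 195 hPa = 19500 Pa, q̄ = 0.0023 kg/kg → 0.0023 × 19500 / 9.8 = 4.58 mm
Layer 820–540 hPa: Δp = 280 hPa = 28000 Pa, q̄ = 0.000708 kg/kg → 0.000708 × 28000 / 9.8 = 2.02 mm
Layer 540–250 hPa: Δp = 290 hPa = 29000 Pa, q̄ = 0.000352 kg/kg → 0.000352 × 29000 / 9.8 = 1.04 mm
PW = 4.58 + 2.02 + 1.04 = 7.64 ≈ 7.6 mm.
Precipitation = ε × PW = 0.28 × 7.6 = 2.1 mm.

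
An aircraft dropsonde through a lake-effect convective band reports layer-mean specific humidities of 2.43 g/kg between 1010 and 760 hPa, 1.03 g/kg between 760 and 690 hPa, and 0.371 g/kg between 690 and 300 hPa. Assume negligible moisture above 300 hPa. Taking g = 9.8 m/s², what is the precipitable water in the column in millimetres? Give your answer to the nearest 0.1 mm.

Precipitable water is the column-integrated vapour mass per unit area: PW = (1/g) Σ q̄ Δp, with q in kg/kg and Δp in Pa (1 kg/m² of water = 1 mm).
Layer 1010–760 hPa: Δp = 250 hPa = 25000 Pa, q̄ = 0.00243 kg/kg → 0.00243 × 25000 / 9.8 = 6.20 mm
Layer 760–690 hPa: Δp = 70 hPa = 7000 Pa, q̄ = 0.00103 kg/kg → 0.00103 × 7000 / 9.8 = 0.74 mm
Layer 690–300 hPa: Δp = 390 hPa = 39000 Pa, q̄ = 0.000371 kg/kg → 0.000371 × 39000 / 9.8 = 1.48 mm
PW = 6.20 + 0.74 + 1.48 = 8.42 ≈ 8.4 mm.

PW ≈ 8.4 mm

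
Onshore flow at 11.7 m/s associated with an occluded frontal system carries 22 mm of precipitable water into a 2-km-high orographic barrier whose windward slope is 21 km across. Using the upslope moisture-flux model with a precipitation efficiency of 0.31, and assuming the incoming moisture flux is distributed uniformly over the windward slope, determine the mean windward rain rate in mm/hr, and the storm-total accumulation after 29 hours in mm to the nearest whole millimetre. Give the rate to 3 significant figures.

Incoming column moisture flux per unit ridge length: F = V × PW = 11.7 × 22 = 257.4 mm·m/s.
Spread over the 21 km slope with efficiency ε = 0.31: R = ε·F/W = 0.31 × 257.4 / 21000 m = 3.800e-03 mm/s.
R = 3.800e-03 × 3600 = 13.7 mm/hr.
Over 29 h: total = 13.7 × 29 = 397.3 ≈ 397 mm.

R ≈ 13.7 mm/hr; total ≈ 397 mm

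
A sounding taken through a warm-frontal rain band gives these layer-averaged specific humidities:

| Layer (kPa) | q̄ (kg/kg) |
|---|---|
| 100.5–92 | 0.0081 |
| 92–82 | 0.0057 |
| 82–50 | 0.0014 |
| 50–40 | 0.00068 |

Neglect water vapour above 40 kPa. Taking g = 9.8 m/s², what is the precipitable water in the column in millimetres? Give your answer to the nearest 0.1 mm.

Precipitable water is the column-integrated vapour mass per unit area: PW = (1/g) Σ q̄ Δp, with q in kg/kg and Δp in Pa (1 kg/m² of water = 1 mm).
Layer 100.5–92 kPa: Δp = 85 hPa = 8500 Pa, q̄ = 0.0081 kg/kg → 0.0081 × 8500 / 9.8 = 7.03 mm
Layer 92–82 kPa: Δp = 100 hPa = 10000 Pa, q̄ = 0.0057 kg/kg → 0.0057 × 10000 / 9.8 = 5.82 mm
Layer 82–50 kPa: Δp = 320 hPa = 32000 Pa, q̄ = 0.0014 kg/kg → 0.0014 × 32000 / 9.8 = 4.57 mm
Layer 50–40 kPa: Δp = 100 hPa = 10000 Pa, q̄ = 0.00068 kg/kg → 0.00068 × 10000 / 9.8 = 0.69 mm
PW = 7.03 + 5.82 + 4.57 + 0.69 = 18.11 ≈ 18.1 mm.

PW ≈ 18.1 mm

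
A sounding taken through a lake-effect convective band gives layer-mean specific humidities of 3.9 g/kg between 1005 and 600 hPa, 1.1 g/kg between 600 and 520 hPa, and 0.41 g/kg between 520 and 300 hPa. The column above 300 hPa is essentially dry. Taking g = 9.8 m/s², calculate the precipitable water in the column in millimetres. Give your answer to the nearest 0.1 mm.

PW ≈ 17.9 mm

Precipitable water is the column-integrated vapour mass per unit area: PW = (1/g) Σ q̄ Δp, with q in kg/kg and Δp in Pa (1 kg/m² of water = 1 mm).
Layer 1005–600 hPa: Δp = 405 hPa = 40500 Pa, q̄ = 0.0039 kg/kg → 0.0039 × 40500 / 9.8 = 16.12 mm
Layer 600–520 hPa: Δp = 80 hPa = 8000 Pa, q̄ = 0.0011 kg/kg → 0.0011 × 8000 / 9.8 = 0.90 mm
Layer 520–300 hPa: Δp = 220 hPa = 22000 Pa, q̄ = 0.00041 kg/kg → 0.00041 × 22000 / 9.8 = 0.92 mm
PW = 16.12 + 0.90 + 0.92 = 17.94 ≈ 17.9 mm.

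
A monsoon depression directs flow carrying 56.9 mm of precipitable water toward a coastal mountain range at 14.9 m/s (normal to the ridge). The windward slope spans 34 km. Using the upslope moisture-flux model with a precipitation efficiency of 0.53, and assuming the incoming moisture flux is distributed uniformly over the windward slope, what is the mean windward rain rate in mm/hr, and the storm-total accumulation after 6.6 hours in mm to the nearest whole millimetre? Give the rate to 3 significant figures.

Incoming column moisture flux per unit ridge length: F = V × PW = 14.9 × 56.9 = 847.81 mm·m/s.
Spread over the 34 km slope with efficiency ε = 0.53: R = ε·F/W = 0.53 × 847.81 / 34000 m = 1.322e-02 mm/s.
R = 1.322e-02 × 3600 = 47.6 mm/hr.
Over 6.6 h: total = 47.6 × 6.6 = 314.16 ≈ 314 mm.

R ≈ 47.6 mm/hr; total ≈ 314 mm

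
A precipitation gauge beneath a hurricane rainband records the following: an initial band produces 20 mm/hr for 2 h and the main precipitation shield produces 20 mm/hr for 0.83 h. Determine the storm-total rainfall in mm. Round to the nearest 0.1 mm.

Total = Σ Rᵢ Δtᵢ = 20 × 2 + 20 × 0.83
      = 40 + 16.6 = 56.6 mm.

total ≈ 56.6 mm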